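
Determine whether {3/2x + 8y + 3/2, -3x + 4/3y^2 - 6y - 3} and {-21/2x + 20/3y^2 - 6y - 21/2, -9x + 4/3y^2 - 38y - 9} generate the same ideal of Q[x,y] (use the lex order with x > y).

Yes, the ideals are equal.

Equality of ideals is decidable: compute both reduced Gröbner bases (unique for the ordering) and check whether they agree.
Buchberger on the first generating set:
f_1 = 3/2x + 8y + 3/2, LT = x.
f_2 = -3x + 4/3y^2 - 6y - 3, LT = x.

S(f_1,f_2): lcm = x. S = 4/9y^2 + 10/3y.
  leading term y^2: no divisor's leading term divides it; move 4/9y^2 to the remainder.
  leading term y: no divisor's leading term divides it; move 10/3y to the remainder.
  remainder 4/9y^2 + 10/3y ≠ 0; add g_3 = 4/9y^2 + 10/3y to the basis.

The other S-polynomials (S(f_1,g_3), S(f_2,g_3)) all reduce to 0 modulo the current basis, so we have a Gröbner basis.
Inter-reduce: drop elements whose leading term is divisible by another's, tail-reduce, and make monic.
Reduced Gröbner basis: {x + 16/3y + 1, y^2 + 15/2y}.

Buchberger on the second generating set:
h_1 = -21/2x + 20/3y^2 - 6y - 21/2, LT = x.
h_2 = -9x + 4/3y^2 - 38y - 9, LT = x.

S(h_1,h_2): lcm = x. S = -92/189y^2 - 230/63y.
  leading term y^2: no divisor's leading term divides it; move -92/189y^2 to the remainder.
  leading term y: no divisor's leading term divides it; move -230/63y to the remainder.
  remainder -92/189y^2 - 230/63y ≠ 0; add k_3 = -92/189y^2 - 230/63y to the basis.

The other S-polynomials (S(h_1,k_3), S(h_2,k_3)) all reduce to 0 modulo the current basis, so we have a Gröbner basis.
Inter-reduce: drop elements whose leading term is divisible by another's, tail-reduce, and make monic.
Reduced Gröbner basis: {x + 16/3y + 1, y^2 + 15/2y}.

These coincide, so the ideals are equal.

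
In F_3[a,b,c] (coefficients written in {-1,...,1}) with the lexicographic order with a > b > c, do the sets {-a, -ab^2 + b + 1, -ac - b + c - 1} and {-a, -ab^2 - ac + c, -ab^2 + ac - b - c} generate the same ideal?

Two ideals are equal iff their reduced Gröbner bases coincide (the reduced basis is unique for a fixed ordering).
Buchberger on the first generating set:
f_1 = -a, LT = a.
f_2 = -ab^2 + b + 1, LT = ab^2.
f_3 = -ac - b + c - 1, LT = ac.

S(f_1,f_2): lcm = ab^2. S = b + 1.
  leading term b: no divisor's leading term divides it; move b to the remainder.
  leading term 1: no divisor's leading term divides it; move 1 to the remainder.
  remainder b + 1 ≠ 0; add g_4 = b + 1 to the basis.

S(f_1,f_3): lcm = ac. S = -b + c - 1.
  leading term b: subtract (-1)·g_4 from -b + c - 1 → c
  leading term c: no divisor's leading term divides it; move c to the remainder.
  remainder c ≠ 0; add g_5 = c to the basis.

The other S-polynomials (S(f_2,f_3), S(f_1,g_4), S(f_2,g_4), S(f_3,g_4), S(f_1,g_5), S(f_2,g_5), S(f_3,g_5), S(g_4,g_5)) all reduce to 0 modulo the current basis, so we have a Gröbner basis.
Inter-reduce: drop elements whose leading term is divisible by another's, tail-reduce, and make monic.
Reduced Gröbner basis: {a, b + 1, c}.

Buchberger on the second generating set:
h_1 = -a, LT = a.
h_2 = -ab^2 - ac + c, LT = ab^2.
h_3 = -ab^2 + ac - b - c, LT = ab^2.

S(h_1,h_2): lcm = ab^2. S = -ac + c.
  leading term ac: subtract (c)·h_1 from -ac + c → c
  leading term c: no divisor's leading term divides it; move c to the remainder.
  remainder c ≠ 0; add k_4 = c to the basis.

S(h_1,h_3): lcm = ab^2. S = ac - b - c.
  leading term ac: subtract (-c)·h_1 from ac - b - c → -b - c
  leading term b: no divisor's leading term divides it; move -b to the remainder.
  leading term c: subtract (-1)·k_4 from -c → 0
  remainder -b ≠ 0; add k_5 = -b to the basis.

The other S-polynomials (S(h_2,h_3), S(h_1,k_4), S(h_2,k_4), S(h_3,k_4), S(h_1,k_5), S(h_2,k_5), S(h_3,k_5), S(k_4,k_5)) all reduce to 0 modulo the current basis, so we have a Gröbner basis.
Inter-reduce: drop elements whose leading term is divisible by another's, tail-reduce, and make monic.
Reduced Gröbner basis: {a, b, c}.

Since the reduced bases disagree, the two ideals are not the same.

No, the ideals differ.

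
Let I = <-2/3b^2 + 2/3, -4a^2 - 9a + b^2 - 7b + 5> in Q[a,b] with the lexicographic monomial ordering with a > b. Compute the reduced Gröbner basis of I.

Buchberger's algorithm terminates because the ascending chain of leading-term ideals stabilizes.

f_1 = -2/3b^2 + 2/3, LT = b^2.
f_2 = -4a^2 - 9a + b^2 - 7b + 5, LT = a^2.

The S-polynomials (S(f_1,f_2)) all reduce to 0 modulo the current basis, so we have a Gröbner basis.

G = {a^2 + 9/4a + 7/4b - 3/2, b^2 - 1}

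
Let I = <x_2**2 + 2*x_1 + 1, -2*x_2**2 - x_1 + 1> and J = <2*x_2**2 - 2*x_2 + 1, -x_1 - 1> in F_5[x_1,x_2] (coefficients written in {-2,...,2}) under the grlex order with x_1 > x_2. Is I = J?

Equality of ideals is decidable: compute both reduced Gröbner bases (unique for the ordering) and check whether they agree.
Buchberger on the first generating set:
f_1 = x_2**2 + 2*x_1 + 1, LT = x_2**2.
f_2 = -2*x_2**2 - x_1 + 1, LT = x_2**2.

S(f_1,f_2): lcm = x_2**2. S = -x_1 - 1.
  reduce S modulo (f_1, f_2):
  remainder -x_1 - 1 ≠ 0; add g_3 = -x_1 - 1 to the basis.

The other S-polynomials (S(f_1,g_3), S(f_2,g_3)) all reduce to 0 modulo the current basis, so we have a Gröbner basis.
Inter-reduce: drop elements whose leading term is divisible by another's, tail-reduce, and make monic.
Reduced Gröbner basis: {x_2**2 - 1, x_1 + 1}.

Buchberger on the second generating set:
h_1 = 2*x_2**2 - 2*x_2 + 1, LT = x_2**2.
h_2 = -x_1 - 1, LT = x_1.

The S-polynomials (S(h_1,h_2)) all reduce to 0 modulo the current basis, so we have a Gröbner basis.
Inter-reduce: drop elements whose leading term is divisible by another's, tail-reduce, and make monic.
Reduced Gröbner basis: {x_2**2 - x_2 - 2, x_1 + 1}.

These differ, so the ideals are not equal.
The choice of monomial ordering does not affect the verdict — as long as both bases are computed under the same ordering, their equality decides ideal equality.

No, the ideals differ.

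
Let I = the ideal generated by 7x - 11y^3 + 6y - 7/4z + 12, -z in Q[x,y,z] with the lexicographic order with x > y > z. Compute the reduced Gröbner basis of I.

G = {x - 11/7y^3 + 6/7y + 12/7, z}

f_1 = 7x - 11y^3 + 6y - 7/4z + 12, LT = x.
f_2 = -z, LT = z.

S(f_1,f_2): leading monomials are coprime, so the S-polynomial reduces to 0 (Buchberger's first criterion).
Every S-polynomial of the final basis reduces to 0, so we have a Gröbner basis.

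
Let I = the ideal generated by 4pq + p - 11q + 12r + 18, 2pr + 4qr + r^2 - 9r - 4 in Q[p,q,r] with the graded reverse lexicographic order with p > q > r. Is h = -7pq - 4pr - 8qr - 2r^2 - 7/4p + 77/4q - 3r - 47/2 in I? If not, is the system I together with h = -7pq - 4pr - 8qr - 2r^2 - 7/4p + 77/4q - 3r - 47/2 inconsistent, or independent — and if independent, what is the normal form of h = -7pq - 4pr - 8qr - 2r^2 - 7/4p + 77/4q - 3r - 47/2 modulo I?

First compute the reduced Gröbner basis of I by Buchberger's algorithm.
f_1 = 4pq + p - 11q + 12r + 18, LT = pq.
f_2 = 2pr + 4qr + r^2 - 9r - 4, LT = pr.

S(f_1,f_2): lcm = pqr. S = -2q^2r - 1/2qr^2 + 1/4pr + 7/4qr + 3r^2 + 2q + 9/2r.
  reduce S modulo (f_1, f_2):
  remainder -2q^2r - 1/2qr^2 + 5/4qr + 23/8r^2 + 2q + 45/8r + 1/2 ≠ 0; add k_3 = -2q^2r - 1/2qr^2 + 5/4qr + 23/8r^2 + 2q + 45/8r + 1/2 to the basis.

The other S-polynomials (S(f_1,k_3), S(f_2,k_3)) all reduce to 0 modulo the current basis, so we have a Gröbner basis.
Inter-reduce: drop elements whose leading term is divisible by another's, tail-reduce, and make monic.
Reduced Gröbner basis: {q^2r + 1/4qr^2 - 5/8qr - 23/16r^2 - q - 45/16r - 1/4, pq + 1/4p - 11/4q + 3r + 9/2, pr + 2qr + 1/2r^2 - 9/2r - 2}.
Label its elements g_1 = q^2r + 1/4qr^2 - 5/8qr - 23/16r^2 - q - 45/16r - 1/4, g_2 = pq + 1/4p - 11/4q + 3r + 9/2, g_3 = pr + 2qr + 1/2r^2 - 9/2r - 2.

Reduce h = -7pq - 4pr - 8qr - 2r^2 - 7/4p + 77/4q - 3r - 47/2 modulo G:
  leading term pq: subtract (-7)·g_2 from -7pq - 4pr - 8qr - 2r^2 - 7/4p + 77/4q - 3r - 47/2 → -4pr - 8qr - 2r^2 + 18r + 8
  leading term pr: subtract (-4)·g_3 from -4pr - 8qr - 2r^2 + 18r + 8 → 0
  normal form = 0.
Since the normal form is 0, h ∈ I.

-7pq - 4pr - 8qr - 2r^2 - 7/4p + 77/4q - 3r - 47/2 lies in I (it reduces to 0).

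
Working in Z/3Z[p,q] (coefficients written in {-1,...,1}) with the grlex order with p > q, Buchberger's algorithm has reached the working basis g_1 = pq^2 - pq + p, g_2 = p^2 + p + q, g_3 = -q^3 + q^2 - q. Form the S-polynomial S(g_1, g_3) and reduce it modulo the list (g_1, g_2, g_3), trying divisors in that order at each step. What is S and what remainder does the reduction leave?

S(g_1, g_3) = 0; remainder on division = 0.

lcm(LM(g_1), LM(g_3)) = pq^3.
S = (lcm/LT(g_1))·g_1 − (lcm/LT(g_3))·g_3 = 0.
Reduce S modulo (g_1, g_2, g_3) in that order:
The remainder is 0, so this S-polynomial contributes no new basis element.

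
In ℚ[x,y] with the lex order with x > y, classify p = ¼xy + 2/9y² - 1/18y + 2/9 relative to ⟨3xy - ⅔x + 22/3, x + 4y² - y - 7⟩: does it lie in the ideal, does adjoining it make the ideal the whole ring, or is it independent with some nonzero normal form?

First compute the reduced Gröbner basis of I by Buchberger's algorithm.
f_1 = 3xy - ⅔x + 22/3, LT = xy.
f_2 = x + 4y² - y - 7, LT = x.

S(f_1,f_2): lcm = xy. S = -2/9x - 4y³ + y² + 7y + 22/9.
  leading term x: subtract (-2/9)·f_2 from -2/9x - 4y³ + y² + 7y + 22/9 → -4y³ + 17/9y² + 61/9y + 8/9
  leading term y³: no divisor's leading term divides it; move -4y³ to the remainder.
  leading term y²: no divisor's leading term divides it; move 17/9y² to the remainder.
  leading term y: no divisor's leading term divides it; move 61/9y to the remainder.
  leading term 1: no divisor's leading term divides it; move 8/9 to the remainder.
  remainder -4y³ + 17/9y² + 61/9y + 8/9 ≠ 0; add h_3 = -4y³ + 17/9y² + 61/9y + 8/9 to the basis.

The other S-polynomials (S(f_1,h_3), S(f_2,h_3)) all reduce to 0 modulo the current basis, so we have a Gröbner basis.
Inter-reduce: drop elements whose leading term is divisible by another's, tail-reduce, and make monic.
Reduced Gröbner basis: {x + 4y² - y - 7, y³ - 17/36y² - 61/36y - 2/9}.
Label its elements g_1 = x + 4y² - y - 7, g_2 = y³ - 17/36y² - 61/36y - 2/9.

Reduce p = ¼xy + 2/9y² - 1/18y + 2/9 modulo G:
  leading term xy: subtract (¼y)·g_1 from ¼xy + 2/9y² - 1/18y + 2/9 → -y³ + 17/36y² + 61/36y + 2/9
  leading term y³: subtract (-1)·g_2 from -y³ + 17/36y² + 61/36y + 2/9 → 0
  normal form = 0.
Since the normal form is 0, p ∈ I.

The remainder on division by a Gröbner basis is unique — it is the normal form.

¼xy + 2/9y² - 1/18y + 2/9 lies in I (it reduces to 0).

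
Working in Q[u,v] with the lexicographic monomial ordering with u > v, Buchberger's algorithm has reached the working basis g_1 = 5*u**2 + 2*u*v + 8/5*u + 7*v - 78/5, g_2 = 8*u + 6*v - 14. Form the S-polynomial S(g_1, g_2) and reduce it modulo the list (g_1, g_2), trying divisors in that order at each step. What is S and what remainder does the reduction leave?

lcm(LM(g_1), LM(g_2)) = u**2.
S = (lcm/LT(g_1))·g_1 − (lcm/LT(g_2))·g_2 = -7/20*u*v + 207/100*u + 7/5*v - 78/25.
Reduce S modulo (g_1, g_2) in that order:
  leading term u*v: subtract (-7/160*v)·g_2 from -7/20*u*v + 207/100*u + 7/5*v - 78/25 → 207/100*u + 21/80*v**2 + 63/80*v - 78/25
  leading term u: subtract (207/800)·g_2 from 207/100*u + 21/80*v**2 + 63/80*v - 78/25 → 21/80*v**2 - 153/200*v + 201/400
  leading term v**2: no divisor's leading term divides it; move 21/80*v**2 to the remainder.
  leading term v: no divisor's leading term divides it; move -153/200*v to the remainder.
  leading term 1: no divisor's leading term divides it; move 201/400 to the remainder.
The remainder 21/80*v**2 - 153/200*v + 201/400 is nonzero, so it would be added as the next basis element.
This is the inner loop of Buchberger's algorithm — each nonzero remainder becomes a new basis element.

S(g_1, g_2) = -7/20*u*v + 207/100*u + 7/5*v - 78/25; remainder on division = 21/80*v**2 - 153/200*v + 201/400.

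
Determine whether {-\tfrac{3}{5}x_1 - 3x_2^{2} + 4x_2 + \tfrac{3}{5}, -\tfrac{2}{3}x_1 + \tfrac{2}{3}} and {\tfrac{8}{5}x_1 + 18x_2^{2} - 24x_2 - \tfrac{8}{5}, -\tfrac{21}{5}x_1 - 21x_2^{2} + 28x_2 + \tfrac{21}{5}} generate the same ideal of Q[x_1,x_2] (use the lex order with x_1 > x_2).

Yes, the ideals are equal.

Since reduced Gröbner bases are canonical representatives of ideals under a given ordering, it suffices to compute and compare them.
Buchberger on the first generating set:
f_1 = -\tfrac{3}{5}x_1 - 3x_2^{2} + 4x_2 + \tfrac{3}{5}, LT = x_1.
f_2 = -\tfrac{2}{3}x_1 + \tfrac{2}{3}, LT = x_1.

S(f_1,f_2): lcm = x_1. S = 5x_2^{2} - \tfrac{20}{3}x_2.
  leading term x_2^{2}: no divisor's leading term divides it; move 5x_2^{2} to the remainder.
  leading term x_2: no divisor's leading term divides it; move -\tfrac{20}{3}x_2 to the remainder.
  remainder 5x_2^{2} - \tfrac{20}{3}x_2 ≠ 0; add g_3 = 5x_2^{2} - \tfrac{20}{3}x_2 to the basis.

S(f_1,g_3): leading monomials are coprime, so the S-polynomial reduces to 0 (Buchberger's first criterion).
S(f_2,g_3): leading monomials are coprime, so the S-polynomial reduces to 0 (Buchberger's first criterion).
Every S-polynomial of the final basis reduces to 0, so we have a Gröbner basis.
Inter-reduce: drop elements whose leading term is divisible by another's, tail-reduce, and make monic.
Reduced Gröbner basis: {x_1 - 1, x_2^{2} - \tfrac{4}{3}x_2}.

Buchberger on the second generating set:
h_1 = \tfrac{8}{5}x_1 + 18x_2^{2} - 24x_2 - \tfrac{8}{5}, LT = x_1.
h_2 = -\tfrac{21}{5}x_1 - 21x_2^{2} + 28x_2 + \tfrac{21}{5}, LT = x_1.

S(h_1,h_2): lcm = x_1. S = \tfrac{25}{4}x_2^{2} - \tfrac{25}{3}x_2.
  leading term x_2^{2}: no divisor's leading term divides it; move \tfrac{25}{4}x_2^{2} to the remainder.
  leading term x_2: no divisor's leading term divides it; move -\tfrac{25}{3}x_2 to the remainder.
  remainder \tfrac{25}{4}x_2^{2} - \tfrac{25}{3}x_2 ≠ 0; add k_3 = \tfrac{25}{4}x_2^{2} - \tfrac{25}{3}x_2 to the basis.

S(h_1,k_3): leading monomials are coprime, so the S-polynomial reduces to 0 (Buchberger's first criterion).
S(h_2,k_3): leading monomials are coprime, so the S-polynomial reduces to 0 (Buchberger's first criterion).
Every S-polynomial of the final basis reduces to 0, so we have a Gröbner basis.
Inter-reduce: drop elements whose leading term is divisible by another's, tail-reduce, and make monic.
Reduced Gröbner basis: {x_1 - 1, x_2^{2} - \tfrac{4}{3}x_2}.

Same reduced basis, so the two generating sets span the same ideal.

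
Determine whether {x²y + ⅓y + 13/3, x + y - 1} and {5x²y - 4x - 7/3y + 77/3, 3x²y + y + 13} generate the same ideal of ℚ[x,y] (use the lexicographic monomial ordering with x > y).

Yes, the ideals are equal.

Two ideals are equal iff their reduced Gröbner bases coincide (the reduced basis is unique for a fixed ordering).
Buchberger on the first generating set:
f_1 = x²y + ⅓y + 13/3, LT = x²y.
f_2 = x + y - 1, LT = x.

S(f_1,f_2): lcm = x²y. S = -xy² + xy + ⅓y + 13/3.
  reduce S modulo (f_1, f_2):
  remainder y³ - 2y² + 4/3y + 13/3 ≠ 0; add g_3 = y³ - 2y² + 4/3y + 13/3 to the basis.

The other S-polynomials (S(f_1,g_3), S(f_2,g_3)) all reduce to 0 modulo the current basis, so we have a Gröbner basis.
Inter-reduce: drop elements whose leading term is divisible by another's, tail-reduce, and make monic.
Reduced Gröbner basis: {x + y - 1, y³ - 2y² + 4/3y + 13/3}.

Buchberger on the second generating set:
h_1 = 5x²y - 4x - 7/3y + 77/3, LT = x²y.
h_2 = 3x²y + y + 13, LT = x²y.

S(h_1,h_2): lcm = x²y. S = -⅘x - ⅘y + ⅘.
  reduce S modulo (h_1, h_2):
  remainder -⅘x - ⅘y + ⅘ ≠ 0; add k_3 = -⅘x - ⅘y + ⅘ to the basis.

S(h_1,k_3): lcm = x²y. S = -xy² + xy - ⅘x - 7/15y + 77/15.
  reduce S modulo (h_1, h_2, k_3):
  remainder y³ - 2y² + 4/3y + 13/3 ≠ 0; add k_4 = y³ - 2y² + 4/3y + 13/3 to the basis.

The other S-polynomials (S(h_2,k_3), S(h_1,k_4), S(h_2,k_4), S(k_3,k_4)) all reduce to 0 modulo the current basis, so we have a Gröbner basis.
Inter-reduce: drop elements whose leading term is divisible by another's, tail-reduce, and make monic.
Reduced Gröbner basis: {x + y - 1, y³ - 2y² + 4/3y + 13/3}.

These coincide, so the ideals are equal.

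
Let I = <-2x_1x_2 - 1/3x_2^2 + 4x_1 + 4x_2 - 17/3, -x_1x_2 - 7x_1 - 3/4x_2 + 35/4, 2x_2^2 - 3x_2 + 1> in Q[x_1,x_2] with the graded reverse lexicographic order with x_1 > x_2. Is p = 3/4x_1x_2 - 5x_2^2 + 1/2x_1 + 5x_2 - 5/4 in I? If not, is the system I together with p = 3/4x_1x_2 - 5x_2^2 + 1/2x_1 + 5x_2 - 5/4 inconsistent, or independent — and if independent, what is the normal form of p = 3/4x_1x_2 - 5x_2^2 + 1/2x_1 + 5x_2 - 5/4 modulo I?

First compute the reduced Gröbner basis of I by Buchberger's algorithm.
f_1 = -2x_1x_2 - 1/3x_2^2 + 4x_1 + 4x_2 - 17/3, LT = x_1x_2.
f_2 = -x_1x_2 - 7x_1 - 3/4x_2 + 35/4, LT = x_1x_2.
f_3 = 2x_2^2 - 3x_2 + 1, LT = x_2^2.

S(f_1,f_2): lcm = x_1x_2. S = 1/6x_2^2 - 9x_1 - 11/4x_2 + 139/12.
  leading term x_2^2: subtract (1/12)·f_3 from 1/6x_2^2 - 9x_1 - 11/4x_2 + 139/12 → -9x_1 - 5/2x_2 + 23/2
  leading term x_1: no divisor's leading term divides it; move -9x_1 to the remainder.
  leading term x_2: no divisor's leading term divides it; move -5/2x_2 to the remainder.
  leading term 1: no divisor's leading term divides it; move 23/2 to the remainder.
  remainder -9x_1 - 5/2x_2 + 23/2 ≠ 0; add h_4 = -9x_1 - 5/2x_2 + 23/2 to the basis.

S(f_1,f_3): lcm = x_1x_2^2. S = 1/6x_2^3 - 1/2x_1x_2 - 2x_2^2 - 1/2x_1 + 17/6x_2.
  leading term x_2^3: subtract (1/12x_2)·f_3 from 1/6x_2^3 - 1/2x_1x_2 - 2x_2^2 - 1/2x_1 + 17/6x_2 → -1/2x_1x_2 - 7/4x_2^2 - 1/2x_1 + 11/4x_2
  leading term x_1x_2: subtract (1/4)·f_1 from -1/2x_1x_2 - 7/4x_2^2 - 1/2x_1 + 11/4x_2 → -5/3x_2^2 - 3/2x_1 + 7/4x_2 + 17/12
  leading term x_2^2: subtract (-5/6)·f_3 from -5/3x_2^2 - 3/2x_1 + 7/4x_2 + 17/12 → -3/2x_1 - 3/4x_2 + 9/4
  leading term x_1: subtract (1/6)·h_4 from -3/2x_1 - 3/4x_2 + 9/4 → -1/3x_2 + 1/3
  leading term x_2: no divisor's leading term divides it; move -1/3x_2 to the remainder.
  leading term 1: no divisor's leading term divides it; move 1/3 to the remainder.
  remainder -1/3x_2 + 1/3 ≠ 0; add h_5 = -1/3x_2 + 1/3 to the basis.

The other S-polynomials (S(f_2,f_3), S(f_1,h_4), S(f_2,h_4), S(f_3,h_4), S(f_1,h_5), S(f_2,h_5), S(f_3,h_5), S(h_4,h_5)) all reduce to 0 modulo the current basis, so we have a Gröbner basis.
Inter-reduce: drop elements whose leading term is divisible by another's, tail-reduce, and make monic.
Reduced Gröbner basis: {x_1 - 1, x_2 - 1}.
Label its elements g_1 = x_1 - 1, g_2 = x_2 - 1.

Reduce p = 3/4x_1x_2 - 5x_2^2 + 1/2x_1 + 5x_2 - 5/4 modulo G:
  leading term x_1x_2: subtract (3/4x_2)·g_1 from 3/4x_1x_2 - 5x_2^2 + 1/2x_1 + 5x_2 - 5/4 → -5x_2^2 + 1/2x_1 + 23/4x_2 - 5/4
  leading term x_2^2: subtract (-5x_2)·g_2 from -5x_2^2 + 1/2x_1 + 23/4x_2 - 5/4 → 1/2x_1 + 3/4x_2 - 5/4
  leading term x_1: subtract (1/2)·g_1 from 1/2x_1 + 3/4x_2 - 5/4 → 3/4x_2 - 3/4
  leading term x_2: subtract (3/4)·g_2 from 3/4x_2 - 3/4 → 0
  normal form = 0.
Since the normal form is 0, p ∈ I.

The remainder on division by a Gröbner basis is unique — it is the normal form.

3/4x_1x_2 - 5x_2^2 + 1/2x_1 + 5x_2 - 5/4 lies in I (it reduces to 0).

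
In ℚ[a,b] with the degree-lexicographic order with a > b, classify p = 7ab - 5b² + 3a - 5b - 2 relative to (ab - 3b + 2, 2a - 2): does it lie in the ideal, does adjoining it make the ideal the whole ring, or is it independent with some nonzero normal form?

First compute the reduced Gröbner basis of I by Buchberger's algorithm.
f_1 = ab - 3b + 2, LT = ab.
f_2 = 2a - 2, LT = a.

S(f_1,f_2): lcm = ab. S = -2b + 2.
  leading term b: no divisor's leading term divides it; move -2b to the remainder.
  leading term 1: no divisor's leading term divides it; move 2 to the remainder.
  remainder -2b + 2 ≠ 0; add h_3 = -2b + 2 to the basis.

The other S-polynomials (S(f_1,h_3), S(f_2,h_3)) all reduce to 0 modulo the current basis, so we have a Gröbner basis.
Inter-reduce: drop elements whose leading term is divisible by another's, tail-reduce, and make monic.
Reduced Gröbner basis: {a - 1, b - 1}.
Label its elements g_1 = a - 1, g_2 = b - 1.

Reduce p = 7ab - 5b² + 3a - 5b - 2 modulo G:
  leading term ab: subtract (7b)·g_1 from 7ab - 5b² + 3a - 5b - 2 → -5b² + 3a + 2b - 2
  leading term b²: subtract (-5b)·g_2 from -5b² + 3a + 2b - 2 → 3a - 3b - 2
  leading term a: subtract (3)·g_1 from 3a - 3b - 2 → -3b + 1
  leading term b: subtract (-3)·g_2 from -3b + 1 → -2
  leading term 1: no divisor's leading term divides it; move -2 to the remainder.
  normal form = -2.
The normal form is nonzero, so p ∉ I. Since p minus its normal form lies in I, I + (p) = I + (r) where r = -2; decide whether this ideal is the whole ring.
Here r = -2 is a nonzero constant, hence a unit: 1 ∈ I + (p), the Gröbner basis of I + (p) is {1}, and the enlarged system has no common solution — adjoining p is inconsistent.

The remainder on division by a Gröbner basis is unique — it is the normal form.

Adjoining 7ab - 5b² + 3a - 5b - 2 makes the ideal the whole ring: the system is inconsistent.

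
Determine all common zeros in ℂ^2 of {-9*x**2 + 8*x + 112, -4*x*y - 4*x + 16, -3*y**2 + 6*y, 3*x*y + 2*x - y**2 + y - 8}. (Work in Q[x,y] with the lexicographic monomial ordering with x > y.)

Compute a lex Gröbner basis by Buchberger's algorithm.
f_1 = -9*x**2 + 8*x + 112, LT = x**2.
f_2 = -4*x*y - 4*x + 16, LT = x*y.
f_3 = -3*y**2 + 6*y, LT = y**2.
f_4 = 3*x*y + 2*x - y**2 + y - 8, LT = x*y.

S(f_1,f_2): lcm = x**2*y. S = -x**2 - 8/9*x*y + 4*x - 112/9*y.
  leading term x**2: subtract (1/9)·f_1 from -x**2 - 8/9*x*y + 4*x - 112/9*y → -8/9*x*y + 28/9*x - 112/9*y - 112/9
  leading term x*y: subtract (2/9)·f_2 from -8/9*x*y + 28/9*x - 112/9*y - 112/9 → 4*x - 112/9*y - 16
  leading term x: no divisor's leading term divides it; move 4*x to the remainder.
  leading term y: no divisor's leading term divides it; move -112/9*y to the remainder.
  leading term 1: no divisor's leading term divides it; move -16 to the remainder.
  remainder 4*x - 112/9*y - 16 ≠ 0; add h_5 = 4*x - 112/9*y - 16 to the basis.

S(f_1,f_4): lcm = x**2*y. S = -2/3*x**2 + 1/3*x*y**2 - 11/9*x*y + 8/3*x - 112/9*y.
  leading term x**2: subtract (2/27)·f_1 from -2/3*x**2 + 1/3*x*y**2 - 11/9*x*y + 8/3*x - 112/9*y → 1/3*x*y**2 - 11/9*x*y + 56/27*x - 112/9*y - 224/27
  leading term x*y**2: subtract (-1/12*y)·f_2 from 1/3*x*y**2 - 11/9*x*y + 56/27*x - 112/9*y - 224/27 → -14/9*x*y + 56/27*x - 100/9*y - 224/27
  leading term x*y: subtract (7/18)·f_2 from -14/9*x*y + 56/27*x - 100/9*y - 224/27 → 98/27*x - 100/9*y - 392/27
  leading term x: subtract (49/54)·h_5 from 98/27*x - 100/9*y - 392/27 → 44/243*y
  leading term y: no divisor's leading term divides it; move 44/243*y to the remainder.
  remainder 44/243*y ≠ 0; add h_6 = 44/243*y to the basis.

The other S-polynomials (S(f_1,f_3), S(f_2,f_3), S(f_2,f_4), S(f_3,f_4), S(f_1,h_5), S(f_2,h_5), S(f_3,h_5), S(f_4,h_5), S(f_1,h_6), S(f_2,h_6), S(f_3,h_6), S(f_4,h_6), S(h_5,h_6)) all reduce to 0 modulo the current basis, so we have a Gröbner basis.
Inter-reduce: drop elements whose leading term is divisible by another's, tail-reduce, and make monic.
Reduced Gröbner basis: {x - 4, y}.

A lex Gröbner basis eliminates variables successively. Here y depends only on y, with roots {0}; lifting each root through the earlier basis elements recovers the full solutions.
  y = 0: the earlier basis element becomes x - 4 = 0, giving x = 4 — point (4, 0).

{(4, 0)}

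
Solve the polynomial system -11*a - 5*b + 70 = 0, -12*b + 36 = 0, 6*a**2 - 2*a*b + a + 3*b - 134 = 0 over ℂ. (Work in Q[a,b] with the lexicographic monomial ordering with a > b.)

Compute a lex Gröbner basis by Buchberger's algorithm.
f_1 = -11*a - 5*b + 70, LT = a.
f_2 = -12*b + 36, LT = b.
f_3 = 6*a**2 - 2*a*b + a + 3*b - 134, LT = a**2.

The S-polynomials (S(f_1,f_2), S(f_1,f_3), S(f_2,f_3)) all reduce to 0 modulo the current basis, so we have a Gröbner basis.
Inter-reduce: drop elements whose leading term is divisible by another's, tail-reduce, and make monic.
Reduced Gröbner basis: {a - 5, b - 3}.

A lex Gröbner basis eliminates variables successively. Here b - 3 depends only on b, with roots {3}; lifting each root through the earlier basis elements recovers the full solutions.
  b = 3: the earlier basis element becomes a - 5 = 0, giving a = 5 — point (5, 3).

{(5, 3)}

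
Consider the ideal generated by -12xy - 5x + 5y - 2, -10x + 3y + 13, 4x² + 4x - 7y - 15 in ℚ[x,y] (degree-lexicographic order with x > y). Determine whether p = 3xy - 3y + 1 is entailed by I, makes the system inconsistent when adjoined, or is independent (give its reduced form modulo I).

First compute the reduced Gröbner basis of I by Buchberger's algorithm.
f_1 = -12xy - 5x + 5y - 2, LT = xy.
f_2 = -10x + 3y + 13, LT = x.
f_3 = 4x² + 4x - 7y - 15, LT = x².

S(f_1,f_2): lcm = xy. S = 3/10y² + 5/12x + 53/60y + ⅙.
  leading term y²: no divisor's leading term divides it; move 3/10y² to the remainder.
  leading term x: subtract (-1/24)·f_2 from 5/12x + 53/60y + ⅙ → 121/120y + 17/24
  leading term y: no divisor's leading term divides it; move 121/120y to the remainder.
  leading term 1: no divisor's leading term divides it; move 17/24 to the remainder.
  remainder 3/10y² + 121/120y + 17/24 ≠ 0; add h_4 = 3/10y² + 121/120y + 17/24 to the basis.

S(f_1,f_3): lcm = x²y. S = 5/12x² - 17/12xy + 7/4y² + ⅙x + 15/4y.
  leading term x²: subtract (-1/24x)·f_2 from 5/12x² - 17/12xy + 7/4y² + ⅙x + 15/4y → -31/24xy + 7/4y² + 17/24x + 15/4y
  leading term xy: subtract (31/288)·f_1 from -31/24xy + 7/4y² + 17/24x + 15/4y → 7/4y² + 359/288x + 925/288y + 31/144
  leading term y²: subtract (35/6)·h_4 from 7/4y² + 359/288x + 925/288y + 31/144 → 359/288x - 769/288y - 47/12
  leading term x: subtract (-359/2880)·f_2 from 359/288x - 769/288y - 47/12 → -6613/2880y - 6613/2880
  leading term y: no divisor's leading term divides it; move -6613/2880y to the remainder.
  leading term 1: no divisor's leading term divides it; move -6613/2880 to the remainder.
  remainder -6613/2880y - 6613/2880 ≠ 0; add h_5 = -6613/2880y - 6613/2880 to the basis.

The other S-polynomials (S(f_2,f_3), S(f_1,h_4), S(f_2,h_4), S(f_3,h_4), S(f_1,h_5), S(f_2,h_5), S(f_3,h_5), S(h_4,h_5)) all reduce to 0 modulo the current basis, so we have a Gröbner basis.
Inter-reduce: drop elements whose leading term is divisible by another's, tail-reduce, and make monic.
Reduced Gröbner basis: {x - 1, y + 1}.
Label its elements g_1 = x - 1, g_2 = y + 1.

Reduce p = 3xy - 3y + 1 modulo G:
  leading term xy: subtract (3y)·g_1 from 3xy - 3y + 1 → 1
  leading term 1: no divisor's leading term divides it; move 1 to the remainder.
  normal form = 1.
The normal form is nonzero, so p ∉ I. Since p minus its normal form lies in I, I + (p) = I + (r) where r = 1; decide whether this ideal is the whole ring.
Here r = 1 is a nonzero constant, hence a unit: 1 ∈ I + (p), the Gröbner basis of I + (p) is {1}, and the enlarged system has no common solution — adjoining p is inconsistent.

Adjoining 3xy - 3y + 1 makes the ideal the whole ring: the system is inconsistent.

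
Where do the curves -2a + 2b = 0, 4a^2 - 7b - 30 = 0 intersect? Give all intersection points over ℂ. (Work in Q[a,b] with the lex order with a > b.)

Compute a lex Gröbner basis by Buchberger's algorithm.
f_1 = -2a + 2b, LT = a.
f_2 = 4a^2 - 7b - 30, LT = a^2.

S(f_1,f_2): lcm = a^2. S = -ab + 7/4b + 15/2.
  reduce S modulo (f_1, f_2):
  remainder -b^2 + 7/4b + 15/2 ≠ 0; add h_3 = -b^2 + 7/4b + 15/2 to the basis.

The other S-polynomials (S(f_1,h_3), S(f_2,h_3)) all reduce to 0 modulo the current basis, so we have a Gröbner basis.
Inter-reduce: drop elements whose leading term is divisible by another's, tail-reduce, and make monic.
Reduced Gröbner basis: {a - b, b^2 - 7/4b - 15/2}.

A lex Gröbner basis eliminates variables successively. Here b^2 - 7/4b - 15/2 depends only on b, with roots {-2, 15/4}; lifting each root through the earlier basis elements recovers the full solutions.
  b = -2: the earlier basis element becomes a + 2 = 0, giving a = -2 — point (-2, -2).
  b = 15/4: the earlier basis element becomes a - 15/4 = 0, giving a = 15/4 — point (15/4, 15/4).

{(-2, -2), (15/4, 15/4)}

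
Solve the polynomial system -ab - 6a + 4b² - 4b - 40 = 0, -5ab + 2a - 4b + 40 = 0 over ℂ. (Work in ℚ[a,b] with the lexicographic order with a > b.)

Compute a lex Gröbner basis by Buchberger's algorithm.
f_1 = -ab - 6a + 4b² - 4b - 40, LT = ab.
f_2 = -5ab + 2a - 4b + 40, LT = ab.

S(f_1,f_2): lcm = ab. S = 32/5a - 4b² + 16/5b + 48.
  leading term a: no divisor's leading term divides it; move 32/5a to the remainder.
  leading term b²: no divisor's leading term divides it; move -4b² to the remainder.
  leading term b: no divisor's leading term divides it; move 16/5b to the remainder.
  leading term 1: no divisor's leading term divides it; move 48 to the remainder.
  remainder 32/5a - 4b² + 16/5b + 48 ≠ 0; add h_3 = 32/5a - 4b² + 16/5b + 48 to the basis.

S(f_1,h_3): lcm = ab. S = 6a + ⅝b³ - 9/2b² - 7/2b + 40.
  leading term a: subtract (15/16)·h_3 from 6a + ⅝b³ - 9/2b² - 7/2b + 40 → ⅝b³ - ¾b² - 13/2b - 5
  leading term b³: no divisor's leading term divides it; move ⅝b³ to the remainder.
  leading term b²: no divisor's leading term divides it; move -¾b² to the remainder.
  leading term b: no divisor's leading term divides it; move -13/2b to the remainder.
  leading term 1: no divisor's leading term divides it; move -5 to the remainder.
  remainder ⅝b³ - ¾b² - 13/2b - 5 ≠ 0; add h_4 = ⅝b³ - ¾b² - 13/2b - 5 to the basis.

The other S-polynomials (S(f_2,h_3), S(f_1,h_4), S(f_2,h_4), S(h_3,h_4)) all reduce to 0 modulo the current basis, so we have a Gröbner basis.
Inter-reduce: drop elements whose leading term is divisible by another's, tail-reduce, and make monic.
Reduced Gröbner basis: {a - ⅝b² + ½b + 15/2, b³ - 6/5b² - 52/5b - 8}.

A lex Gröbner basis eliminates variables successively. Here b³ - 6/5b² - 52/5b - 8 depends only on b, with roots {-2, 8/5 - 2*sqrt(41)/5, 8/5 + 2*sqrt(41)/5}; lifting each root through the earlier basis elements recovers the full solutions.
  b = -2: the earlier basis element becomes a + 4 = 0, giving a = -4 — point (-4, -2).
  b = 8/5 - 2*sqrt(41)/5: the earlier basis element becomes a + 13/5 + 3*sqrt(41)/5 = 0, giving a = -3*sqrt(41)/5 - 13/5 — point (-3*sqrt(41)/5 - 13/5, 8/5 - 2*sqrt(41)/5).
  b = 8/5 + 2*sqrt(41)/5: the earlier basis element becomes a - 3*sqrt(41)/5 + 13/5 = 0, giving a = -13/5 + 3*sqrt(41)/5 — point (-13/5 + 3*sqrt(41)/5, 8/5 + 2*sqrt(41)/5).

{(-4, -2), (-3*sqrt(41)/5 - 13/5, 8/5 - 2*sqrt(41)/5), (-13/5 + 3*sqrt(41)/5, 8/5 + 2*sqrt(41)/5)}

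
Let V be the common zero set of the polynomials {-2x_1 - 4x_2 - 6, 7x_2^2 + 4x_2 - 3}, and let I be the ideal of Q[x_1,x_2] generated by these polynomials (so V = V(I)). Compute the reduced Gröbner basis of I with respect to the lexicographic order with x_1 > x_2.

G = {x_1 + 2x_2 + 3, x_2^2 + 4/7x_2 - 3/7}

f_1 = -2x_1 - 4x_2 - 6, LT = x_1.
f_2 = 7x_2^2 + 4x_2 - 3, LT = x_2^2.

The S-polynomials (S(f_1,f_2)) all reduce to 0 modulo the current basis, so we have a Gröbner basis.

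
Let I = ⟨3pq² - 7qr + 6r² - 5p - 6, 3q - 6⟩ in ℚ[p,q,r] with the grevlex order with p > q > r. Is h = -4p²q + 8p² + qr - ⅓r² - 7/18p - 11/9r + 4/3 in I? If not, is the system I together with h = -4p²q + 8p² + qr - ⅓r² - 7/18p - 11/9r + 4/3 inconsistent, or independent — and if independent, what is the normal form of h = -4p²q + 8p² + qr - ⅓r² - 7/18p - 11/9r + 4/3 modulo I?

Adjoining -4p²q + 8p² + qr - ⅓r² - 7/18p - 11/9r + 4/3 makes the ideal the whole ring: the system is inconsistent.

First compute the reduced Gröbner basis of I by Buchberger's algorithm.
f_1 = 3pq² - 7qr + 6r² - 5p - 6, LT = pq².
f_2 = 3q - 6, LT = q.

S(f_1,f_2): lcm = pq². S = 2pq - 7/3qr + 2r² - 5/3p - 2.
  reduce S modulo (f_1, f_2):
  remainder 2r² + 7/3p - 14/3r - 2 ≠ 0; add k_3 = 2r² + 7/3p - 14/3r - 2 to the basis.

The other S-polynomials (S(f_1,k_3), S(f_2,k_3)) all reduce to 0 modulo the current basis, so we have a Gröbner basis.
Inter-reduce: drop elements whose leading term is divisible by another's, tail-reduce, and make monic.
Reduced Gröbner basis: {r² + 7/6p - 7/3r - 1, q - 2}.
Label its elements g_1 = r² + 7/6p - 7/3r - 1, g_2 = q - 2.

Reduce h = -4p²q + 8p² + qr - ⅓r² - 7/18p - 11/9r + 4/3 modulo G:
  leading term p²q: subtract (-4p²)·g_2 from -4p²q + 8p² + qr - ⅓r² - 7/18p - 11/9r + 4/3 → qr - ⅓r² - 7/18p - 11/9r + 4/3
  leading term qr: subtract (r)·g_2 from qr - ⅓r² - 7/18p - 11/9r + 4/3 → -⅓r² - 7/18p + 7/9r + 4/3
  leading term r²: subtract (-⅓)·g_1 from -⅓r² - 7/18p + 7/9r + 4/3 → 1
  leading term 1: no divisor's leading term divides it; move 1 to the remainder.
  normal form = 1.
The normal form is nonzero, so h ∉ I. Since h minus its normal form lies in I, I + (h) = I + (n) where n = 1; decide whether this ideal is the whole ring.
Here n = 1 is a nonzero constant, hence a unit: 1 ∈ I + (h), the Gröbner basis of I + (h) is {1}, and the enlarged system has no common solution — adjoining h is inconsistent.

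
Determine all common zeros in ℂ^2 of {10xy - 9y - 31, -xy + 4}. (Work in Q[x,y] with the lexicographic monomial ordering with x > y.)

{(4, 1)}

Compute a lex Gröbner basis by Buchberger's algorithm.
f_1 = 10xy - 9y - 31, LT = xy.
f_2 = -xy + 4, LT = xy.

S(f_1,f_2): lcm = xy. S = -\tfrac{9}{10}y + \tfrac{9}{10}.
  leading term y: no divisor's leading term divides it; move -\tfrac{9}{10}y to the remainder.
  leading term 1: no divisor's leading term divides it; move \tfrac{9}{10} to the remainder.
  remainder -\tfrac{9}{10}y + \tfrac{9}{10} ≠ 0; add h_3 = -\tfrac{9}{10}y + \tfrac{9}{10} to the basis.

S(f_1,h_3): lcm = xy. S = x - \tfrac{9}{10}y - \tfrac{31}{10}.
  leading term x: no divisor's leading term divides it; move x to the remainder.
  leading term y: subtract (1)·h_3 from -\tfrac{9}{10}y - \tfrac{31}{10} → -4
  leading term 1: no divisor's leading term divides it; move -4 to the remainder.
  remainder x - 4 ≠ 0; add h_4 = x - 4 to the basis.

The other S-polynomials (S(f_2,h_3), S(f_1,h_4), S(f_2,h_4), S(h_3,h_4)) all reduce to 0 modulo the current basis, so we have a Gröbner basis.
Inter-reduce: drop elements whose leading term is divisible by another's, tail-reduce, and make monic.
Reduced Gröbner basis: {x - 4, y - 1}.

Since the basis is lex-ordered, y - 1 is univariate in y. Its roots are {1}. Back-substituting each root into the other basis elements fixes the other coordinates.
  y = 1: the earlier basis element becomes x - 4 = 0, giving x = 4 — point (4, 1).
Substituting each solution back into the original system confirms all equations vanish.
Zero-dimensionality of the ideal guarantees finitely many solutions over ℂ.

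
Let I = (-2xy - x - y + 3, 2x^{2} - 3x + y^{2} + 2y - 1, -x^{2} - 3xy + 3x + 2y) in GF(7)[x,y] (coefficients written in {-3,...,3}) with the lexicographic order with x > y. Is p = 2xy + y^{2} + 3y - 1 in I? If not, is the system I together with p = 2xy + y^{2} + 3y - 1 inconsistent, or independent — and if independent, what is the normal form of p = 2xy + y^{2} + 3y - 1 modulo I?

First compute the reduced Gröbner basis of I by Buchberger's algorithm.
f_1 = -2xy - x - y + 3, LT = xy.
f_2 = 2x^{2} - 3x + y^{2} + 2y - 1, LT = x^{2}.
f_3 = -x^{2} - 3xy + 3x + 2y, LT = x^{2}.

S(f_1,f_2): lcm = x^{2}y. S = -3x^{2} + 2xy + 2x + 3y^{3} - y^{2} - 3y.
  leading term x^{2}: subtract (2)·f_2 from -3x^{2} + 2xy + 2x + 3y^{3} - y^{2} - 3y → 2xy + x + 3y^{3} - 3y^{2} + 2
  leading term xy: subtract (-1)·f_1 from 2xy + x + 3y^{3} - 3y^{2} + 2 → 3y^{3} - 3y^{2} - y - 2
  leading term y^{3}: no divisor's leading term divides it; move 3y^{3} to the remainder.
  leading term y^{2}: no divisor's leading term divides it; move -3y^{2} to the remainder.
  leading term y: no divisor's leading term divides it; move -y to the remainder.
  leading term 1: no divisor's leading term divides it; move -2 to the remainder.
  remainder 3y^{3} - 3y^{2} - y - 2 ≠ 0; add h_4 = 3y^{3} - 3y^{2} - y - 2 to the basis.

S(f_1,f_3): lcm = x^{2}y. S = -3x^{2} - 3xy^{2} + 2x + 2y^{2}.
  leading term x^{2}: subtract (2)·f_2 from -3x^{2} - 3xy^{2} + 2x + 2y^{2} → -3xy^{2} + x + 3y + 2
  leading term xy^{2}: subtract (-2y)·f_1 from -3xy^{2} + x + 3y + 2 → -2xy + x - 2y^{2} + 2y + 2
  leading term xy: subtract (1)·f_1 from -2xy + x - 2y^{2} + 2y + 2 → 2x - 2y^{2} + 3y - 1
  leading term x: no divisor's leading term divides it; move 2x to the remainder.
  leading term y^{2}: no divisor's leading term divides it; move -2y^{2} to the remainder.
  leading term y: no divisor's leading term divides it; move 3y to the remainder.
  leading term 1: no divisor's leading term divides it; move -1 to the remainder.
  remainder 2x - 2y^{2} + 3y - 1 ≠ 0; add h_5 = 2x - 2y^{2} + 3y - 1 to the basis.

The other S-polynomials (S(f_2,f_3), S(f_1,h_4), S(f_2,h_4), S(f_3,h_4), S(f_1,h_5), S(f_2,h_5), S(f_3,h_5), S(h_4,h_5)) all reduce to 0 modulo the current basis, so we have a Gröbner basis.
Inter-reduce: drop elements whose leading term is divisible by another's, tail-reduce, and make monic.
Reduced Gröbner basis: {x - y^{2} - 2y + 3, y^{3} - y^{2} + 2y - 3}.
Label its elements g_1 = x - y^{2} - 2y + 3, g_2 = y^{3} - y^{2} + 2y - 3.

Reduce p = 2xy + y^{2} + 3y - 1 modulo G:
  leading term xy: subtract (2y)·g_1 from 2xy + y^{2} + 3y - 1 → 2y^{3} - 2y^{2} - 3y - 1
  leading term y^{3}: subtract (2)·g_2 from 2y^{3} - 2y^{2} - 3y - 1 → -2
  leading term 1: no divisor's leading term divides it; move -2 to the remainder.
  normal form = -2.
The normal form is nonzero, so p ∉ I. Since p minus its normal form lies in I, I + (p) = I + (r) where r = -2; decide whether this ideal is the whole ring.
Here r = -2 is a nonzero constant, hence a unit: 1 ∈ I + (p), the Gröbner basis of I + (p) is {1}, and the enlarged system has no common solution — adjoining p is inconsistent.

Adjoining 2xy + y^{2} + 3y - 1 makes the ideal the whole ring: the system is inconsistent.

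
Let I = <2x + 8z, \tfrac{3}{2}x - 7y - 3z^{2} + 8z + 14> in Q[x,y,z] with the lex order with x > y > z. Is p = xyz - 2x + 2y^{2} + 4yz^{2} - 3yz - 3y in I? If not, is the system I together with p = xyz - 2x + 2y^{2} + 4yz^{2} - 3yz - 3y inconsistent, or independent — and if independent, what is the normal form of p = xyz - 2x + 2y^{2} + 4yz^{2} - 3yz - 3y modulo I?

xyz - 2x + 2y^{2} + 4yz^{2} - 3yz - 3y is independent of I; its normal form modulo I is \tfrac{18}{49}z^{4} + \tfrac{39}{49}z^{3} - \tfrac{139}{49}z^{2} + \tfrac{24}{7}z + 2.

First compute the reduced Gröbner basis of I by Buchberger's algorithm.
f_1 = 2x + 8z, LT = x.
f_2 = \tfrac{3}{2}x - 7y - 3z^{2} + 8z + 14, LT = x.

S(f_1,f_2): lcm = x. S = \tfrac{14}{3}y + 2z^{2} - \tfrac{4}{3}z - \tfrac{28}{3}.
  leading term y: no divisor's leading term divides it; move \tfrac{14}{3}y to the remainder.
  leading term z^{2}: no divisor's leading term divides it; move 2z^{2} to the remainder.
  leading term z: no divisor's leading term divides it; move -\tfrac{4}{3}z to the remainder.
  leading term 1: no divisor's leading term divides it; move -\tfrac{28}{3} to the remainder.
  remainder \tfrac{14}{3}y + 2z^{2} - \tfrac{4}{3}z - \tfrac{28}{3} ≠ 0; add h_3 = \tfrac{14}{3}y + 2z^{2} - \tfrac{4}{3}z - \tfrac{28}{3} to the basis.

S(f_1,h_3): leading monomials are coprime, so the S-polynomial reduces to 0 (Buchberger's first criterion).
S(f_2,h_3): leading monomials are coprime, so the S-polynomial reduces to 0 (Buchberger's first criterion).
Every S-polynomial of the final basis reduces to 0, so we have a Gröbner basis.
Inter-reduce: drop elements whose leading term is divisible by another's, tail-reduce, and make monic.
Reduced Gröbner basis: {x + 4z, y + \tfrac{3}{7}z^{2} - \tfrac{2}{7}z - 2}.
Label its elements g_1 = x + 4z, g_2 = y + \tfrac{3}{7}z^{2} - \tfrac{2}{7}z - 2.

Reduce p = xyz - 2x + 2y^{2} + 4yz^{2} - 3yz - 3y modulo G:
  leading term xyz: subtract (yz)·g_1 from xyz - 2x + 2y^{2} + 4yz^{2} - 3yz - 3y → -2x + 2y^{2} - 3yz - 3y
  leading term x: subtract (-2)·g_1 from -2x + 2y^{2} - 3yz - 3y → 2y^{2} - 3yz - 3y + 8z
  leading term y^{2}: subtract (2y)·g_2 from 2y^{2} - 3yz - 3y + 8z → -\tfrac{6}{7}yz^{2} - \tfrac{17}{7}yz + y + 8z
  leading term yz^{2}: subtract (-\tfrac{6}{7}z^{2})·g_2 from -\tfrac{6}{7}yz^{2} - \tfrac{17}{7}yz + y + 8z → -\tfrac{17}{7}yz + y + \tfrac{18}{49}z^{4} - \tfrac{12}{49}z^{3} - \tfrac{12}{7}z^{2} + 8z
  leading term yz: subtract (-\tfrac{17}{7}z)·g_2 from -\tfrac{17}{7}yz + y + \tfrac{18}{49}z^{4} - \tfrac{12}{49}z^{3} - \tfrac{12}{7}z^{2} + 8z → y + \tfrac{18}{49}z^{4} + \tfrac{39}{49}z^{3} - \tfrac{118}{49}z^{2} + \tfrac{22}{7}z
  leading term y: subtract (1)·g_2 from y + \tfrac{18}{49}z^{4} + \tfrac{39}{49}z^{3} - \tfrac{118}{49}z^{2} + \tfrac{22}{7}z → \tfrac{18}{49}z^{4} + \tfrac{39}{49}z^{3} - \tfrac{139}{49}z^{2} + \tfrac{24}{7}z + 2
  leading term z^{4}: no divisor's leading term divides it; move \tfrac{18}{49}z^{4} to the remainder.
  leading term z^{3}: no divisor's leading term divides it; move \tfrac{39}{49}z^{3} to the remainder.
  leading term z^{2}: no divisor's leading term divides it; move -\tfrac{139}{49}z^{2} to the remainder.
  leading term z: no divisor's leading term divides it; move \tfrac{24}{7}z to the remainder.
  leading term 1: no divisor's leading term divides it; move 2 to the remainder.
  normal form = \tfrac{18}{49}z^{4} + \tfrac{39}{49}z^{3} - \tfrac{139}{49}z^{2} + \tfrac{24}{7}z + 2.
The normal form is nonzero, so p ∉ I. Since p minus its normal form lies in I, I + (p) = I + (r) where r = \tfrac{18}{49}z^{4} + \tfrac{39}{49}z^{3} - \tfrac{139}{49}z^{2} + \tfrac{24}{7}z + 2; decide whether this ideal is the whole ring.
Run Buchberger on G together with r (pairs among the g_i already reduce to 0 since G is a Gröbner basis):
g_1 = x + 4z, LT = x.
g_2 = y + \tfrac{3}{7}z^{2} - \tfrac{2}{7}z - 2, LT = y.
r = \tfrac{18}{49}z^{4} + \tfrac{39}{49}z^{3} - \tfrac{139}{49}z^{2} + \tfrac{24}{7}z + 2, LT = z^{4}.

S(g_1,g_2): leading monomials are coprime, so the S-polynomial reduces to 0 (Buchberger's first criterion).
S(g_1,r): leading monomials are coprime, so the S-polynomial reduces to 0 (Buchberger's first criterion).
S(g_2,r): leading monomials are coprime, so the S-polynomial reduces to 0 (Buchberger's first criterion).
Every S-polynomial of the final basis reduces to 0, so we have a Gröbner basis.
Inter-reduce: drop elements whose leading term is divisible by another's, tail-reduce, and make monic.
Reduced Gröbner basis: {x + 4z, y + \tfrac{3}{7}z^{2} - \tfrac{2}{7}z - 2, z^{4} + \tfrac{13}{6}z^{3} - \tfrac{139}{18}z^{2} + \tfrac{28}{3}z + \tfrac{49}{9}}.
The reduced Gröbner basis of I + (p) is {x + 4z, y + \tfrac{3}{7}z^{2} - \tfrac{2}{7}z - 2, z^{4} + \tfrac{13}{6}z^{3} - \tfrac{139}{18}z^{2} + \tfrac{28}{3}z + \tfrac{49}{9}} ≠ {1}, a proper ideal, so the enlarged system stays consistent: p is independent of I, with normal form \tfrac{18}{49}z^{4} + \tfrac{39}{49}z^{3} - \tfrac{139}{49}z^{2} + \tfrac{24}{7}z + 2.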